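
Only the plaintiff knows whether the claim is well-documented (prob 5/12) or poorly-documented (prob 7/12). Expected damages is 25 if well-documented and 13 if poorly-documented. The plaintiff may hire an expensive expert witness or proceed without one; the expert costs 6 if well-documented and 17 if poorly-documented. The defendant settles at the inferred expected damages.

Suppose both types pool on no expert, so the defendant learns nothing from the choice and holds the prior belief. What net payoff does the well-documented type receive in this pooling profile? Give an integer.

18

Pooled settlement = 5/12·25 + 7/12·13 = 18.
well-documented pays no cost for no expert, so net payoff = 18.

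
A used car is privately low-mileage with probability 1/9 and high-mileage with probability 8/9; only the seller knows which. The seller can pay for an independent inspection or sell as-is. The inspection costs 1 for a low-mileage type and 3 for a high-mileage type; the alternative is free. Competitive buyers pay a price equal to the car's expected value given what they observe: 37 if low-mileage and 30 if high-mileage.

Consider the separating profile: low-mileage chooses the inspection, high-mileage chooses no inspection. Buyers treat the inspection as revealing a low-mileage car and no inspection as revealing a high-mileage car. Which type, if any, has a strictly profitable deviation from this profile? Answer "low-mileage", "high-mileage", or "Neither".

The inspection pays 37; no inspection pays 30.
low-mileage: assigned the inspection, nets 37 − 1 = 36; deviating to no inspection nets 30.
high-mileage: assigned no inspection, nets 30; deviating to the inspection nets 37 − 3 = 34.
The high-mileage type gains 4 by deviating.

high-mileage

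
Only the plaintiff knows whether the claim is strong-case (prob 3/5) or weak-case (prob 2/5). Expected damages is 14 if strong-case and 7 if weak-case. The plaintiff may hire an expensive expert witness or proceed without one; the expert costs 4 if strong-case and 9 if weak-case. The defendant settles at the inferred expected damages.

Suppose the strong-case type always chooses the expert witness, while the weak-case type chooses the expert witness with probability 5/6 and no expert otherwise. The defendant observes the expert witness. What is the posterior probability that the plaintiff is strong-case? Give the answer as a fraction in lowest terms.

9/14

P(the expert witness) = (3/5)·1 + (2/5)·(5/6) = 14/15.
By Bayes' rule, P(strong-case | the expert witness) = (3/5) / (14/15) = 9/14.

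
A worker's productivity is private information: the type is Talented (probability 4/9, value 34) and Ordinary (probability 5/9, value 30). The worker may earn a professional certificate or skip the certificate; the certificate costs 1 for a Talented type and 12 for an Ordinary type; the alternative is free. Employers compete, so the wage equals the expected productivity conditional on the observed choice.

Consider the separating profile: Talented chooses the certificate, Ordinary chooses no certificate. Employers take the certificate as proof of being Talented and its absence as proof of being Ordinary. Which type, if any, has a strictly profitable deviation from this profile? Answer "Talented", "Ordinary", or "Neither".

The certificate pays 34; no certificate pays 30.
Talented: assigned the certificate, nets 34 − 1 = 33; deviating to no certificate nets 30.
Ordinary: assigned no certificate, nets 30; deviating to the certificate nets 34 − 12 = 22.
Both types strictly prefer their assigned action; no profitable deviation.

Neither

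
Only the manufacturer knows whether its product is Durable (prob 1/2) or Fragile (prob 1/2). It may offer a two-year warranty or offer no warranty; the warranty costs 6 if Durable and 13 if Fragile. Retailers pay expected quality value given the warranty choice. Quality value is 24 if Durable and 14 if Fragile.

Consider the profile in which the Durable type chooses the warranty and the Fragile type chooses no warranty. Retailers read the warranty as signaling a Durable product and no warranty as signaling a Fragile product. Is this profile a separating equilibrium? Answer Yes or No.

Under these beliefs, the warranty earns price 24 and no warranty earns price 14.
Durable: the warranty nets 24 − 6 = 18; no warranty nets 14. Durable prefers the warranty.
Fragile: the warranty nets 24 − 13 = 11; no warranty nets 14. Fragile prefers no warranty.
Neither type deviates, so the separating profile is an equilibrium.

Yes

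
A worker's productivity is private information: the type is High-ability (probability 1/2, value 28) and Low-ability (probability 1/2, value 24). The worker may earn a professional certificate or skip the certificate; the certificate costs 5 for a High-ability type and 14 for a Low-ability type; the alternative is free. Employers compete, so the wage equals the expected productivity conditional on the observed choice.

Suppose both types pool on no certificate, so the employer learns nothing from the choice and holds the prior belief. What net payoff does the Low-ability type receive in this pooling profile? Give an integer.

Pooled wage = 1/2·28 + 1/2·24 = 26.
Low-ability pays no cost for no certificate, so net payoff = 26.

26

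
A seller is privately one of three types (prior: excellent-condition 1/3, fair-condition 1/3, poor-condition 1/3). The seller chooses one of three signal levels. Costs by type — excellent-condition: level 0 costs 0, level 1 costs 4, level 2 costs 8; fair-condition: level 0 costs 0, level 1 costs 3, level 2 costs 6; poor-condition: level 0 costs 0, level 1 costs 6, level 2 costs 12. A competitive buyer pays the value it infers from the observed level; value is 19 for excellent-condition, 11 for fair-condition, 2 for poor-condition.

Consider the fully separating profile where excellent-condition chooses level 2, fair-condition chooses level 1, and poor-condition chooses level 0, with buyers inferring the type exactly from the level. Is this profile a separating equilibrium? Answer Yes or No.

Separating prices: level 2 → 19, level 1 → 11, level 0 → 2.
excellent-condition (assigned level 2): level 0: 2 − 0 = 2; level 1: 11 − 4 = 7; level 2: 19 − 8 = 11. excellent-condition stays.
fair-condition (assigned level 1): level 0: 2 − 0 = 2; level 1: 11 − 3 = 8; level 2: 19 − 6 = 13. fair-condition prefers level 2.
poor-condition (assigned level 0): level 0: 2 − 0 = 2; level 1: 11 − 6 = 5; level 2: 19 − 12 = 7. poor-condition prefers level 2.
At least one type deviates; the separating profile fails.

No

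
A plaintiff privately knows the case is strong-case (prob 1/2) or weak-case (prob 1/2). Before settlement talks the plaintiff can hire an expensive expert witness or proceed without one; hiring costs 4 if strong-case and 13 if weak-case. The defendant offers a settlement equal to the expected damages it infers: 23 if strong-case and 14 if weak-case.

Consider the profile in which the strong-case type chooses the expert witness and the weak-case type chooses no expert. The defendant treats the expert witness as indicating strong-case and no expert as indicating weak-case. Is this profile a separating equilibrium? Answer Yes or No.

Under these beliefs, the expert witness earns settlement 23 and no expert earns settlement 14.
strong-case: the expert witness nets 23 − 4 = 19; no expert nets 14. strong-case prefers the expert witness.
weak-case: the expert witness nets 23 − 13 = 10; no expert nets 14. weak-case prefers no expert.
Neither type deviates, so the separating profile is an equilibrium.

Yes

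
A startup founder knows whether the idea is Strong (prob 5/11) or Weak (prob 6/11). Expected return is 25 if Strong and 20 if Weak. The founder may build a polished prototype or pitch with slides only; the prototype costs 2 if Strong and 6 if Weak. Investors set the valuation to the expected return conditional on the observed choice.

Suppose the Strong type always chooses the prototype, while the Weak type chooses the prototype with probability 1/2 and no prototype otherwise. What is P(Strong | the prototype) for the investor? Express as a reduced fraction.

5/8

P(the prototype) = (5/11)·1 + (6/11)·(1/2) = 8/11.
By Bayes' rule, P(Strong | the prototype) = (5/11) / (8/11) = 5/8.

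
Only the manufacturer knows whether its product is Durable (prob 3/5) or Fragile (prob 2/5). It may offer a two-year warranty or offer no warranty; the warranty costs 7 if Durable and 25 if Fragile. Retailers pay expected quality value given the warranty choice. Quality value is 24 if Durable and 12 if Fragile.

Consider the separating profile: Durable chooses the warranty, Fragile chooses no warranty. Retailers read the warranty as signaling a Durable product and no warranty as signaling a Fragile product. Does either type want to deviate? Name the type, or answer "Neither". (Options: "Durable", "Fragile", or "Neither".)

Neither

The warranty pays 24; no warranty pays 12.
Durable: assigned the warranty, nets 24 − 7 = 17; deviating to no warranty nets 12.
Fragile: assigned no warranty, nets 12; deviating to the warranty nets 24 − 25 = -1.
Both types strictly prefer their assigned action; no profitable deviation.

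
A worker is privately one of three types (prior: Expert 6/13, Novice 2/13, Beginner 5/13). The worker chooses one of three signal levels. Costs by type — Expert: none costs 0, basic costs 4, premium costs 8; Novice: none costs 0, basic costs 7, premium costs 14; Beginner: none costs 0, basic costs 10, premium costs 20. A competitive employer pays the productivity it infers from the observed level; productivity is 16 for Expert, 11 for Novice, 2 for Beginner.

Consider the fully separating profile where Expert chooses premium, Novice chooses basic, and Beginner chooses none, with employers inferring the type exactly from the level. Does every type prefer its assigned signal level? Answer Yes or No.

Separating wages: premium → 16, basic → 11, none → 2.
Expert (assigned premium): none: 2 − 0 = 2; basic: 11 − 4 = 7; premium: 16 − 8 = 8. Expert stays.
Novice (assigned basic): none: 2 − 0 = 2; basic: 11 − 7 = 4; premium: 16 − 14 = 2. Novice stays.
Beginner (assigned none): none: 2 − 0 = 2; basic: 11 − 10 = 1; premium: 16 − 20 = -4. Beginner stays.
Every type prefers its assigned level; separation holds.

Yes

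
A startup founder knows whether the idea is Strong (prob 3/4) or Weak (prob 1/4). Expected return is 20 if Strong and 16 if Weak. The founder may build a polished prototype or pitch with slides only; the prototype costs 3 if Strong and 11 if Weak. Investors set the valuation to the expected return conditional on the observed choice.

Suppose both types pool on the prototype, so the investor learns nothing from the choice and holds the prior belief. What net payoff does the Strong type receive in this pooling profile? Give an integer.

16

Pooled valuation = 3/4·20 + 1/4·16 = 19.
Strong pays cost 3 for the prototype, so net payoff = 19 − 3 = 16.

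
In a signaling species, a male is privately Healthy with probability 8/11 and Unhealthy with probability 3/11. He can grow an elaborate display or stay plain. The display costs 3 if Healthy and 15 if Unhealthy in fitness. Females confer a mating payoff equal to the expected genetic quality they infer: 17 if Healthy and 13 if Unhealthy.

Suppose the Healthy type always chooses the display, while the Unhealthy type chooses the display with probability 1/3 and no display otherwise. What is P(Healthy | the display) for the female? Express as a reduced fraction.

8/9

P(the display) = (8/11)·1 + (3/11)·(1/3) = 9/11.
By Bayes' rule, P(Healthy | the display) = (8/11) / (9/11) = 8/9.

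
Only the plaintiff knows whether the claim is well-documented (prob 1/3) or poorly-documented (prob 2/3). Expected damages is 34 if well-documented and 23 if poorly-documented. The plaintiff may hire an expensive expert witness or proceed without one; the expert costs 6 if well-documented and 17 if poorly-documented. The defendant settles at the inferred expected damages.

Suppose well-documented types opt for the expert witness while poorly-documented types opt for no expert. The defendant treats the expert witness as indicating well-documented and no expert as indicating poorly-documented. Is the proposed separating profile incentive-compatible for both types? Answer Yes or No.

Under these beliefs, the expert witness earns settlement 34 and no expert earns settlement 23.
well-documented: the expert witness nets 34 − 6 = 28; no expert nets 23. well-documented prefers the expert witness.
poorly-documented: the expert witness nets 34 − 17 = 17; no expert nets 23. poorly-documented prefers no expert.
Neither type deviates, so the separating profile is an equilibrium.

Yes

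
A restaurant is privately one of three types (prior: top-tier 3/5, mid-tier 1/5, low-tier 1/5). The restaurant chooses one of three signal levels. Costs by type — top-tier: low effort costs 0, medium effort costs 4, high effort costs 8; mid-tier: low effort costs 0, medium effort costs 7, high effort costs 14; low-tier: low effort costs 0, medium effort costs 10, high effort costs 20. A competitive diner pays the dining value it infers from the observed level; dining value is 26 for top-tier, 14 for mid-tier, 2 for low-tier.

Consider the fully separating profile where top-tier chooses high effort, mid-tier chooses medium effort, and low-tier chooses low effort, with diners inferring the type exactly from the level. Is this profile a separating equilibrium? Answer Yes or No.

No

Separating price premiums: high effort → 26, medium effort → 14, low effort → 2.
top-tier (assigned high effort): low effort: 2 − 0 = 2; medium effort: 14 − 4 = 10; high effort: 26 − 8 = 18. top-tier stays.
mid-tier (assigned medium effort): low effort: 2 − 0 = 2; medium effort: 14 − 7 = 7; high effort: 26 − 14 = 12. mid-tier prefers high effort.
low-tier (assigned low effort): low effort: 2 − 0 = 2; medium effort: 14 − 10 = 4; high effort: 26 − 20 = 6. low-tier prefers high effort.
At least one type deviates; the separating profile fails.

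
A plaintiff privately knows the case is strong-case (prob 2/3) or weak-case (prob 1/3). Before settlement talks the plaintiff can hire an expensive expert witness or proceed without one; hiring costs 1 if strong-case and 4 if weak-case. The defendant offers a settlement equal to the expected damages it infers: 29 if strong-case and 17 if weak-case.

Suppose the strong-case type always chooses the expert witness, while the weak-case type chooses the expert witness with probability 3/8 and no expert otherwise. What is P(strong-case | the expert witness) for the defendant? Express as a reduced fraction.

P(the expert witness) = (2/3)·1 + (1/3)·(3/8) = 19/24.
By Bayes' rule, P(strong-case | the expert witness) = (2/3) / (19/24) = 16/19.

16/19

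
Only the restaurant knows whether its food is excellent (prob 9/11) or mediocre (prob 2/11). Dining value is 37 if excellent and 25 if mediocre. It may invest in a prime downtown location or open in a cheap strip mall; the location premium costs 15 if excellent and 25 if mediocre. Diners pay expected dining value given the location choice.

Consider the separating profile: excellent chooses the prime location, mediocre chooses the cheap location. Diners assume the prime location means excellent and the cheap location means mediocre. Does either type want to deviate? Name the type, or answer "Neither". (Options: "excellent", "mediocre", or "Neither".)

The prime location pays 37; the cheap location pays 25.
excellent: assigned the prime location, nets 37 − 15 = 22; deviating to the cheap location nets 25.
mediocre: assigned the cheap location, nets 25; deviating to the prime location nets 37 − 25 = 12.
The excellent type gains 3 by deviating.

excellent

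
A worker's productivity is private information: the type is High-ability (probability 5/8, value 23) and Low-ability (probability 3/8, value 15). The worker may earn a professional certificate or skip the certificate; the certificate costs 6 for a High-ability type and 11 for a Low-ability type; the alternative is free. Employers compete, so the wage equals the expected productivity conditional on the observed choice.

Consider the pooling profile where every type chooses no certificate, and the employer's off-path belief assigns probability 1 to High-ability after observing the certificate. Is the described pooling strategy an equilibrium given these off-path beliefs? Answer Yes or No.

Yes

On path, the employer holds the prior and pays 5/8·23 + 3/8·15 = 20. Off path (the certificate), believing High-ability, it pays 23.
High-ability: no certificate nets 20; the certificate nets 23 − 6 = 17. High-ability stays.
Low-ability: no certificate nets 20; the certificate nets 23 − 11 = 12. Low-ability stays.
No type deviates, so pooling is sustained.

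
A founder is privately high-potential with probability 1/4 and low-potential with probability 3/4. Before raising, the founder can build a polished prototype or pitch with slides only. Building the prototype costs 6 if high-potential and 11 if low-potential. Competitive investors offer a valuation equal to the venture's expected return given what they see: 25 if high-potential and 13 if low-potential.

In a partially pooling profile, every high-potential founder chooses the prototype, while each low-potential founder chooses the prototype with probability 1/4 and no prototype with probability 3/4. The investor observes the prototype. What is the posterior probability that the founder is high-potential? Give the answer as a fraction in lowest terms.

4/7

P(the prototype) = (1/4)·1 + (3/4)·(1/4) = 7/16.
By Bayes' rule, P(high-potential | the prototype) = (1/4) / (7/16) = 4/7.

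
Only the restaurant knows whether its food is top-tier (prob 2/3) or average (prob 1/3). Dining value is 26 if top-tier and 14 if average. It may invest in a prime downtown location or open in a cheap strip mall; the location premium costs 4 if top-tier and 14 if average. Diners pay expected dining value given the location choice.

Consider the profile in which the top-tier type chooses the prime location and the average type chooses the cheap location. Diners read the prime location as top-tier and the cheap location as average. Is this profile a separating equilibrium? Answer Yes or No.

Under these beliefs, the prime location earns price premium 26 and the cheap location earns price premium 14.
top-tier: the prime location nets 26 − 4 = 22; the cheap location nets 14. top-tier prefers the prime location.
average: the prime location nets 26 − 14 = 12; the cheap location nets 14. average prefers the cheap location.
Neither type deviates, so the separating profile is an equilibrium.

Yes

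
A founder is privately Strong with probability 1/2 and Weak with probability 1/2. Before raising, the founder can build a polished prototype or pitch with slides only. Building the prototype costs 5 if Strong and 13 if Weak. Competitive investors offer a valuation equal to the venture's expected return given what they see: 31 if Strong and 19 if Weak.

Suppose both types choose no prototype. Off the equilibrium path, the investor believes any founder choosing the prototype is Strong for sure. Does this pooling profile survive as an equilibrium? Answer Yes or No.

On path, the investor holds the prior and pays 1/2·31 + 1/2·19 = 25. Off path (the prototype), believing Strong, it pays 31.
Strong: no prototype nets 25; the prototype nets 31 − 5 = 26. Strong would deviate.
Weak: no prototype nets 25; the prototype nets 31 − 13 = 18. Weak stays.
A type deviates, so pooling fails.

No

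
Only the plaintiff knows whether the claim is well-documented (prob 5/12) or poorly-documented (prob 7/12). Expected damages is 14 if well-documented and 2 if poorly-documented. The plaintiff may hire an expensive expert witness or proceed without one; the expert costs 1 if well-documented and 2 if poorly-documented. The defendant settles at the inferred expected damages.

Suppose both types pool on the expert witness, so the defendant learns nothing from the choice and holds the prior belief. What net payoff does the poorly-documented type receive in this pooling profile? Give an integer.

5

Pooled settlement = 5/12·14 + 7/12·2 = 7.
poorly-documented pays cost 2 for the expert witness, so net payoff = 7 − 2 = 5.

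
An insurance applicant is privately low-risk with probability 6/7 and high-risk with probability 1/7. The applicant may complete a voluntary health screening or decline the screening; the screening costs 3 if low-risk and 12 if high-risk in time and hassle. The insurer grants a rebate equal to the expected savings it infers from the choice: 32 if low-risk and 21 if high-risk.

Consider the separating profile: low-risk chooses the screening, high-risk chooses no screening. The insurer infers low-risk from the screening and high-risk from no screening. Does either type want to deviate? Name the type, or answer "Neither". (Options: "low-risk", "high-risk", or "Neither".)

Neither

The screening pays 32; no screening pays 21.
low-risk: assigned the screening, nets 32 − 3 = 29; deviating to no screening nets 21.
high-risk: assigned no screening, nets 21; deviating to the screening nets 32 − 12 = 20.
Both types strictly prefer their assigned action; no profitable deviation.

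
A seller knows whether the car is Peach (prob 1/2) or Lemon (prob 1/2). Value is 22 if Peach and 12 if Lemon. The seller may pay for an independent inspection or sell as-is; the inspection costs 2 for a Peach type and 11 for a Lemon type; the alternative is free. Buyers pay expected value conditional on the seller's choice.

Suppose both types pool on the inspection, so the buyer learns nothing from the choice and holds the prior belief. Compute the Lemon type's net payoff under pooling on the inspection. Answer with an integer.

6

Pooled price = 1/2·22 + 1/2·12 = 17.
Lemon pays cost 11 for the inspection, so net payoff = 17 − 11 = 6.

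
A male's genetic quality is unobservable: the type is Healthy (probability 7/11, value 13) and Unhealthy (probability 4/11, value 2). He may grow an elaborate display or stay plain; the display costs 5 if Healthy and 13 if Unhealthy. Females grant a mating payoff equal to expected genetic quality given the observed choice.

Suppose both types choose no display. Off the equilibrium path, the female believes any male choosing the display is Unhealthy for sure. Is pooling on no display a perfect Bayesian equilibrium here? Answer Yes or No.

Yes

On path, the female holds the prior and pays 7/11·13 + 4/11·2 = 9. Off path (the display), believing Unhealthy, it pays 2.
Healthy: no display nets 9; the display nets 2 − 5 = -3. Healthy stays.
Unhealthy: no display nets 9; the display nets 2 − 13 = -11. Unhealthy stays.
No type deviates, so pooling is sustained.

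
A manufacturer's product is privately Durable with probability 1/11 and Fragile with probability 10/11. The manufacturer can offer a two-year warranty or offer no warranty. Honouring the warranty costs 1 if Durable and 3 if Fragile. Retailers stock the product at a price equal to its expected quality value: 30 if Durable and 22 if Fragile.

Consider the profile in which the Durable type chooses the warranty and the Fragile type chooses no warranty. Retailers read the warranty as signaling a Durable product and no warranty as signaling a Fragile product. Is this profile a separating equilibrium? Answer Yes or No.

No

Under these beliefs, the warranty earns price 30 and no warranty earns price 22.
Durable: the warranty nets 30 − 1 = 29; no warranty nets 22. Durable prefers the warranty.
Fragile: the warranty nets 30 − 3 = 27; no warranty nets 22. Fragile would deviate to the warranty.
Fragile has a profitable deviation, so the profile is not an equilibrium.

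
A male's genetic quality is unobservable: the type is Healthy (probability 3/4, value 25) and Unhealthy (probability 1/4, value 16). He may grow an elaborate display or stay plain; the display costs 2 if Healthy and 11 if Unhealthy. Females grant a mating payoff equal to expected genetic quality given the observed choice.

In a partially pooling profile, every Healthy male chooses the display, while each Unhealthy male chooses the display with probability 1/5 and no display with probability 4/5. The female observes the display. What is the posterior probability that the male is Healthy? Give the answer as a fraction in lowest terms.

P(the display) = (3/4)·1 + (1/4)·(1/5) = 4/5.
By Bayes' rule, P(Healthy | the display) = (3/4) / (4/5) = 15/16.

15/16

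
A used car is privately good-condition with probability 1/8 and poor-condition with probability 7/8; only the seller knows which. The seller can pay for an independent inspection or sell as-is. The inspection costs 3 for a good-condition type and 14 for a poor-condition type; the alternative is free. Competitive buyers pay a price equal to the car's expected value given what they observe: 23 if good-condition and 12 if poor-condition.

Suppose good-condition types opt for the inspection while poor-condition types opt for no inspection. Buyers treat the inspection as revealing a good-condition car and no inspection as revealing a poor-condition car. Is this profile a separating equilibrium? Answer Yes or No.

Under these beliefs, the inspection earns price 23 and no inspection earns price 12.
good-condition: the inspection nets 23 − 3 = 20; no inspection nets 12. good-condition prefers the inspection.
poor-condition: the inspection nets 23 − 14 = 9; no inspection nets 12. poor-condition prefers no inspection.
Neither type deviates, so the separating profile is an equilibrium.

Yes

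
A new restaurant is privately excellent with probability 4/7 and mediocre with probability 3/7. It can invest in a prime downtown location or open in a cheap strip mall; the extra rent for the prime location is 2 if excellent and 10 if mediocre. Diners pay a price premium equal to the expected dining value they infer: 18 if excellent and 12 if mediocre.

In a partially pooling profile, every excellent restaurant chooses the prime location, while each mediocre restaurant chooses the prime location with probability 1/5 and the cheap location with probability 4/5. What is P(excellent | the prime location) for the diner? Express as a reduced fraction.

P(the prime location) = (4/7)·1 + (3/7)·(1/5) = 23/35.
By Bayes' rule, P(excellent | the prime location) = (4/7) / (23/35) = 20/23.

20/23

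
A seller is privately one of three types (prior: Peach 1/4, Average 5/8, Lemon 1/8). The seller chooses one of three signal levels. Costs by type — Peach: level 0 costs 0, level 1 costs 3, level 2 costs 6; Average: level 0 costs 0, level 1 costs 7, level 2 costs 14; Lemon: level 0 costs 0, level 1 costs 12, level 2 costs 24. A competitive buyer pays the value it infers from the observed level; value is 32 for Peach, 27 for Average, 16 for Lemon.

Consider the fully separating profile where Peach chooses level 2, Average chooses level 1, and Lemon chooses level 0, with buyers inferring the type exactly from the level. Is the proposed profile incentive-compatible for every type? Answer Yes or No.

Separating prices: level 2 → 32, level 1 → 27, level 0 → 16.
Peach (assigned level 2): level 0: 16 − 0 = 16; level 1: 27 − 3 = 24; level 2: 32 − 6 = 26. Peach stays.
Average (assigned level 1): level 0: 16 − 0 = 16; level 1: 27 − 7 = 20; level 2: 32 − 14 = 18. Average stays.
Lemon (assigned level 0): level 0: 16 − 0 = 16; level 1: 27 − 12 = 15; level 2: 32 − 24 = 8. Lemon stays.
Every type prefers its assigned level; separation holds.

Yes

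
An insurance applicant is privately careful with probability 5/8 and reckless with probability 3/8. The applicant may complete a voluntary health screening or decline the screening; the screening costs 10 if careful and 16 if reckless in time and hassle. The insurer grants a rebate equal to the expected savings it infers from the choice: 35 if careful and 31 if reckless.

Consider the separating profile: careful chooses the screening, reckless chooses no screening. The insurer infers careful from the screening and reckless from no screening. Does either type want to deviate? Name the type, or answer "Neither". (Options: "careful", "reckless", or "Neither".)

The screening pays 35; no screening pays 31.
careful: assigned the screening, nets 35 − 10 = 25; deviating to no screening nets 31.
reckless: assigned no screening, nets 31; deviating to the screening nets 35 − 16 = 19.
The careful type gains 6 by deviating.

careful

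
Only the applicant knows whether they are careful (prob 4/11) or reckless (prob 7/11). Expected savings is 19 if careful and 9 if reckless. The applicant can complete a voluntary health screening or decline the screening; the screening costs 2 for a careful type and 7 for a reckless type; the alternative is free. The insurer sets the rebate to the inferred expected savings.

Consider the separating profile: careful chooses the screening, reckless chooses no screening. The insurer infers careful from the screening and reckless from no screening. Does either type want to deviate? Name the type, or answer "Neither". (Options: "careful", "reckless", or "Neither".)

The screening pays 19; no screening pays 9.
careful: assigned the screening, nets 19 − 2 = 17; deviating to no screening nets 9.
reckless: assigned no screening, nets 9; deviating to the screening nets 19 − 7 = 12.
The reckless type gains 3 by deviating.

reckless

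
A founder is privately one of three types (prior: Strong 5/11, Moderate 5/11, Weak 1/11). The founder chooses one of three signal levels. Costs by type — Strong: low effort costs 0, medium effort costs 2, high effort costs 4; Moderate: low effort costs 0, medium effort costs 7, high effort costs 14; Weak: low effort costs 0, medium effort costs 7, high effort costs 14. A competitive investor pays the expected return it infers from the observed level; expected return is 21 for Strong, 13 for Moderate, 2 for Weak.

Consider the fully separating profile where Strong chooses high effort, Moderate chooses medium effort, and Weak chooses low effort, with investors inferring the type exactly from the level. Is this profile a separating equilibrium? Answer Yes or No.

No

Separating valuations: high effort → 21, medium effort → 13, low effort → 2.
Strong (assigned high effort): low effort: 2 − 0 = 2; medium effort: 13 − 2 = 11; high effort: 21 − 4 = 17. Strong stays.
Moderate (assigned medium effort): low effort: 2 − 0 = 2; medium effort: 13 − 7 = 6; high effort: 21 − 14 = 7. Moderate prefers high effort.
Weak (assigned low effort): low effort: 2 − 0 = 2; medium effort: 13 − 7 = 6; high effort: 21 − 14 = 7. Weak prefers high effort.
At least one type deviates; the separating profile fails.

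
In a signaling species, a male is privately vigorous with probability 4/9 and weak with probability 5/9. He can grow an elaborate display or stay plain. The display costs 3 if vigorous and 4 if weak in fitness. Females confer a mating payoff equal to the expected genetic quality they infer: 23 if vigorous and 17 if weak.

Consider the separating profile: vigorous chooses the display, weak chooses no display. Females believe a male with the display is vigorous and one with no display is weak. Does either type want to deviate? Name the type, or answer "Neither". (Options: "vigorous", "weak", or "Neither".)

weak

The display pays 23; no display pays 17.
vigorous: assigned the display, nets 23 − 3 = 20; deviating to no display nets 17.
weak: assigned no display, nets 17; deviating to the display nets 23 − 4 = 19.
The weak type gains 2 by deviating.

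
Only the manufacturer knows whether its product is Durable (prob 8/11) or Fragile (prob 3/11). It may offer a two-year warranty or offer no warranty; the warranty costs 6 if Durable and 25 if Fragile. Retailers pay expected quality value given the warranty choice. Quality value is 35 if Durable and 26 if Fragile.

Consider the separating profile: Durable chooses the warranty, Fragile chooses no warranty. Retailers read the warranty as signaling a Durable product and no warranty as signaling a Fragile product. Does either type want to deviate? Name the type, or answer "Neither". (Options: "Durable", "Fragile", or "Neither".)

Neither

The warranty pays 35; no warranty pays 26.
Durable: assigned the warranty, nets 35 − 6 = 29; deviating to no warranty nets 26.
Fragile: assigned no warranty, nets 26; deviating to the warranty nets 35 − 25 = 10.
Both types strictly prefer their assigned action; no profitable deviation.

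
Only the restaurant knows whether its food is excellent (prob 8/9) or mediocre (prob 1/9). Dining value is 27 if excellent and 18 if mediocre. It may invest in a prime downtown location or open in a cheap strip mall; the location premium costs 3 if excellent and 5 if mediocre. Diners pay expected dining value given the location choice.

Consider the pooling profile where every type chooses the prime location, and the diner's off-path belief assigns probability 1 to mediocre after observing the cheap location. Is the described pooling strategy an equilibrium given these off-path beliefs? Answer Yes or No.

Yes

On path, the diner holds the prior and pays 8/9·27 + 1/9·18 = 26. Off path (the cheap location), believing mediocre, it pays 18.
excellent: the prime location nets 26 − 3 = 23; the cheap location nets 18. excellent stays.
mediocre: the prime location nets 26 − 5 = 21; the cheap location nets 18. mediocre stays.
No type deviates, so pooling is sustained.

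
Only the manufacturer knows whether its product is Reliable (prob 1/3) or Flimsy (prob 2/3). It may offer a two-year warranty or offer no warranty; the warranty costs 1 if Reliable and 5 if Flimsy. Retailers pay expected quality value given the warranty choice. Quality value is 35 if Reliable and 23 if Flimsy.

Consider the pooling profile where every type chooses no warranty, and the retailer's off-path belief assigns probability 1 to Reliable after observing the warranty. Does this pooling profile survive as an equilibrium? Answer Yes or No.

On path, the retailer holds the prior and pays 1/3·35 + 2/3·23 = 27. Off path (the warranty), believing Reliable, it pays 35.
Reliable: no warranty nets 27; the warranty nets 35 − 1 = 34. Reliable would deviate.
Flimsy: no warranty nets 27; the warranty nets 35 − 5 = 30. Flimsy would deviate.
A type deviates, so pooling fails.

No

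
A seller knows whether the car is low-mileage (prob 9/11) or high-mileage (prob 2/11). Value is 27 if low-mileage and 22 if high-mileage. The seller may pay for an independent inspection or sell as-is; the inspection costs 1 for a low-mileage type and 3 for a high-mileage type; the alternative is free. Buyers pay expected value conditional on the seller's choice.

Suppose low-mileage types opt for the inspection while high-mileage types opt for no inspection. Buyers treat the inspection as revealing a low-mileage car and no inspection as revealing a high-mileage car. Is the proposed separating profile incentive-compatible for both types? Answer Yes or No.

No

Under these beliefs, the inspection earns price 27 and no inspection earns price 22.
low-mileage: the inspection nets 27 − 1 = 26; no inspection nets 22. low-mileage prefers the inspection.
high-mileage: the inspection nets 27 − 3 = 24; no inspection nets 22. high-mileage would deviate to the inspection.
high-mileage has a profitable deviation, so the profile is not an equilibrium.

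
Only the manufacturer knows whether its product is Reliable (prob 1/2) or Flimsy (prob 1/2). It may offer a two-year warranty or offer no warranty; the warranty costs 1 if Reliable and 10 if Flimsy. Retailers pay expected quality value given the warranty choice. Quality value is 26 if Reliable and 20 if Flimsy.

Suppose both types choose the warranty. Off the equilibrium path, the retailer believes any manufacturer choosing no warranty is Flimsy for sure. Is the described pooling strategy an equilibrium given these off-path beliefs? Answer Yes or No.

No

On path, the retailer holds the prior and pays 1/2·26 + 1/2·20 = 23. Off path (no warranty), believing Flimsy, it pays 20.
Reliable: the warranty nets 23 − 1 = 22; no warranty nets 20. Reliable stays.
Flimsy: the warranty nets 23 − 10 = 13; no warranty nets 20. Flimsy would deviate.
A type deviates, so pooling fails.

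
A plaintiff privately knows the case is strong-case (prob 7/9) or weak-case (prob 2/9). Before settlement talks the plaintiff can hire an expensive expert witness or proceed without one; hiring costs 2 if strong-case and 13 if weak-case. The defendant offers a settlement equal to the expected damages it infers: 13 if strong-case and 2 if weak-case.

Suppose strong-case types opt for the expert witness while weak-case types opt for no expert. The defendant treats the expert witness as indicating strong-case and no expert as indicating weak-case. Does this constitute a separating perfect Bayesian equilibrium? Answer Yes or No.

Under these beliefs, the expert witness earns settlement 13 and no expert earns settlement 2.
strong-case: the expert witness nets 13 − 2 = 11; no expert nets 2. strong-case prefers the expert witness.
weak-case: the expert witness nets 13 − 13 = 0; no expert nets 2. weak-case prefers no expert.
Neither type deviates, so the separating profile is an equilibrium.

Yes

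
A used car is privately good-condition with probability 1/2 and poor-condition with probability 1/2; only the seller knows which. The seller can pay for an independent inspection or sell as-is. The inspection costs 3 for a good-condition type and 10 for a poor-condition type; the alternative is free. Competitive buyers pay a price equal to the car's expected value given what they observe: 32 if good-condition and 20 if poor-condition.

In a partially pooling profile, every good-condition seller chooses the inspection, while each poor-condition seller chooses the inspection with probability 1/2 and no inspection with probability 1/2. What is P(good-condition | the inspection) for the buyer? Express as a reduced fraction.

P(the inspection) = (1/2)·1 + (1/2)·(1/2) = 3/4.
By Bayes' rule, P(good-condition | the inspection) = (1/2) / (3/4) = 2/3.

2/3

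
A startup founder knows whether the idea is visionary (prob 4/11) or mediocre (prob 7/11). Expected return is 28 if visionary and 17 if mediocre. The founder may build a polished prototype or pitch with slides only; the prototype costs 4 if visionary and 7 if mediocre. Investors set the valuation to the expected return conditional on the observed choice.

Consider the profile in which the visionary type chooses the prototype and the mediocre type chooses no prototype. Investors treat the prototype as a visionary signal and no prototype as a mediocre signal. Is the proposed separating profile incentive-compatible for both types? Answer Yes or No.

No

Under these beliefs, the prototype earns valuation 28 and no prototype earns valuation 17.
visionary: the prototype nets 28 − 4 = 24; no prototype nets 17. visionary prefers the prototype.
mediocre: the prototype nets 28 − 7 = 21; no prototype nets 17. mediocre would deviate to the prototype.
mediocre has a profitable deviation, so the profile is not an equilibrium.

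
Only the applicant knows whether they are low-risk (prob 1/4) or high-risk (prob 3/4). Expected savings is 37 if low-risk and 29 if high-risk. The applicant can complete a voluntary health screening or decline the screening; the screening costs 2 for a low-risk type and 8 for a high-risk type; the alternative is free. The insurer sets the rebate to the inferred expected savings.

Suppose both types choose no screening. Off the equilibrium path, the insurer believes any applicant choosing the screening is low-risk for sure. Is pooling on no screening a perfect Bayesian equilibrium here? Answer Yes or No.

No

On path, the insurer holds the prior and pays 1/4·37 + 3/4·29 = 31. Off path (the screening), believing low-risk, it pays 37.
low-risk: no screening nets 31; the screening nets 37 − 2 = 35. low-risk would deviate.
high-risk: no screening nets 31; the screening nets 37 − 8 = 29. high-risk stays.
A type deviates, so pooling fails.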